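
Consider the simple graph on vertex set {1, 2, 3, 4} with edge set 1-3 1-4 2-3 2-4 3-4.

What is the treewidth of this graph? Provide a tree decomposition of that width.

Each bag holds 3 vertices, so the decomposition has width 2, which upper-bounds the treewidth. On the other hand G contains the 3-clique {1, 3, 4}. A clique must lie in a single bag of any decomposition, so no decomposition can have width below 2. Therefore the treewidth is 2.

Treewidth 2.
Bags: B1 = {1, 3, 4}  B2 = {2, 3, 4}
Tree: B1–B2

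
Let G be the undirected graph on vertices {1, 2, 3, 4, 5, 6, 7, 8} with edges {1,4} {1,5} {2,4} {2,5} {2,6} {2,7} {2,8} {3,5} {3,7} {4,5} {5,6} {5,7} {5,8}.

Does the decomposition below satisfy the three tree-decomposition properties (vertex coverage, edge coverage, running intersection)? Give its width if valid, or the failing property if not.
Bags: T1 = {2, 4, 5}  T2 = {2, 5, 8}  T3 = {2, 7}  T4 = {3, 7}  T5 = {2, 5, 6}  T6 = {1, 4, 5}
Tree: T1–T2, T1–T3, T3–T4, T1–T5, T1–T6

A tree decomposition must satisfy three properties: every vertex lies in some bag; for every edge, both endpoints lie together in some bag; and for every vertex, the bags containing it form a connected subtree. Here edge (5,7) lies in no bag, so the decomposition is invalid.

No — edge (5,7) lies in no bag.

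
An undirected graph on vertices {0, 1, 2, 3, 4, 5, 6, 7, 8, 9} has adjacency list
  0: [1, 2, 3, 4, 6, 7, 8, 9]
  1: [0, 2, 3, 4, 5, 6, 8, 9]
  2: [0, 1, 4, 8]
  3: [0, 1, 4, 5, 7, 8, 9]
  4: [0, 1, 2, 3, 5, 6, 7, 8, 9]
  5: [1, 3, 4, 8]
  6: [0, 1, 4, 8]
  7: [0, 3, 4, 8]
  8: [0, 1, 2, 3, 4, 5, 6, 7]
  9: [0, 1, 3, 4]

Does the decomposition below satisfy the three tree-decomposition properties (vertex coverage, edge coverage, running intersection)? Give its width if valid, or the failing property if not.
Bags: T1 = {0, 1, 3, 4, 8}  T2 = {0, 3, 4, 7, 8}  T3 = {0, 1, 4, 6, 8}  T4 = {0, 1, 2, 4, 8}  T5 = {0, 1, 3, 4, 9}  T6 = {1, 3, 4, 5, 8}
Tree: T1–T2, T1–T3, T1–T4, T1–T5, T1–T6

Yes; width 4.

Every vertex of G appears in some bag (union = {0, 1, 2, 3, 4, 5, 6, 7, 8, 9}); every edge is covered by a bag; and for each vertex v the set of bags containing v is connected in the bag tree. The decomposition is therefore valid. The largest bag has 5 vertices, so the width is 4.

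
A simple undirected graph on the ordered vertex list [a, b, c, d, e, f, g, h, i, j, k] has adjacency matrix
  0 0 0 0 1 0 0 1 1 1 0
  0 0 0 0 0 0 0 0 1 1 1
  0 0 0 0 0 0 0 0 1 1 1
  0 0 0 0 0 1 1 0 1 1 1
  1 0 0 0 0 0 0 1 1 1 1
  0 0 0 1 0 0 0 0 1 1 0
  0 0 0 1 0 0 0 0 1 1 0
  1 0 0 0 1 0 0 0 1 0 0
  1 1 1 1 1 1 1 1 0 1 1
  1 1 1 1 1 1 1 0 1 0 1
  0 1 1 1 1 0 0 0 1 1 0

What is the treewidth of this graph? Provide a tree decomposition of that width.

Each bag holds 4 vertices, so the decomposition has width 3, which upper-bounds the treewidth. For the lower bound, the 4 vertices {d, g, i, j} are pairwise adjacent, and any tree decomposition puts a clique entirely inside one bag — forcing width ≥ 3. Therefore the treewidth is 3.

Treewidth 3.
One optimal decomposition is:
Bags: B1 = {d, i, j, k}  B2 = {c, i, j, k}  B3 = {e, i, j, k}  B4 = {a, e, i, j}  B5 = {a, e, h, i}  B6 = {d, f, i, j}  B7 = {b, i, j, k}  B8 = {d, g, i, j}
Tree: B1–B2, B2–B3, B3–B4, B4–B5, B1–B6, B1–B7, B6–B8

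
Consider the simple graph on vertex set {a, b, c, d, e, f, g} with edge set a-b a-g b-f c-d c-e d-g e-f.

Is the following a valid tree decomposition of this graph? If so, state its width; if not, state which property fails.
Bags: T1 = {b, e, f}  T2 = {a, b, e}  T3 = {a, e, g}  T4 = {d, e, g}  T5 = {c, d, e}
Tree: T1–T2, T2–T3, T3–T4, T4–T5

Yes; width 2.

Every vertex of G appears in some bag (union = {a, b, c, d, e, f, g}); every edge is covered by a bag; and for each vertex v the set of bags containing v is connected in the bag tree. The decomposition is therefore valid. The largest bag has 3 vertices, so the width is 2.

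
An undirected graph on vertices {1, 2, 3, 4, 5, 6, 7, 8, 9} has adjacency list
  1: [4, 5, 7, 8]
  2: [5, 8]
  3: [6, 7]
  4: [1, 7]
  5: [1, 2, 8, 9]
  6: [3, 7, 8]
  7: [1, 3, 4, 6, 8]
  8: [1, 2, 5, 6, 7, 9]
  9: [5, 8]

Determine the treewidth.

A width-2 tree decomposition is:
Bags: B1 = {6, 7, 8}  B2 = {1, 7, 8}  B3 = {3, 6, 7}  B4 = {1, 5, 8}  B5 = {1, 4, 7}  B6 = {5, 8, 9}  B7 = {2, 5, 8}
Tree: B1–B2, B1–B3, B2–B4, B2–B5, B4–B6, B4–B7
Each bag holds 3 vertices, so the decomposition has width 2, which upper-bounds the treewidth. Conversely, {1, 5, 8} is a clique of size 3, and the vertices of any clique must share a bag in every tree decomposition; so some bag has ≥ 3 vertices and tw(G) ≥ 2. The upper and lower bounds meet at 2, so that is the treewidth.

2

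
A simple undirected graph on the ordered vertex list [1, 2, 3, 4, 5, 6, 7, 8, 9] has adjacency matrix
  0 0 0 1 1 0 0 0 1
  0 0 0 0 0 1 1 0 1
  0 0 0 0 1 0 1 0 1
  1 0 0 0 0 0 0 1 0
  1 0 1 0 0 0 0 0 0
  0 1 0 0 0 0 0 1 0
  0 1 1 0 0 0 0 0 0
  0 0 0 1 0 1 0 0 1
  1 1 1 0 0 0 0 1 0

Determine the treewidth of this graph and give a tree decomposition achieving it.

Each bag holds 4 vertices, so the decomposition has width 3, which upper-bounds the treewidth. For the lower bound: the 4 vertex sets {2,6,7}, {3}, {9}, {1,4,5,8} are disjoint, each induces a connected subgraph, and every pair is joined by at least one edge of G. Contracting each set to a single vertex therefore yields K_{4} as a minor, and since treewidth is minor-monotone, tw(G) ≥ tw(K_{4}) = 3. The upper and lower bounds meet at 3, so that is the treewidth.

Treewidth 3.
Bags: B1 = {2, 3, 6, 7}  B2 = {2, 3, 6, 9}  B3 = {3, 6, 8, 9}  B4 = {3, 5, 8, 9}  B5 = {1, 5, 8, 9}  B6 = {1, 4, 5, 8}
Tree: B1–B2, B2–B3, B3–B4, B4–B5, B5–B6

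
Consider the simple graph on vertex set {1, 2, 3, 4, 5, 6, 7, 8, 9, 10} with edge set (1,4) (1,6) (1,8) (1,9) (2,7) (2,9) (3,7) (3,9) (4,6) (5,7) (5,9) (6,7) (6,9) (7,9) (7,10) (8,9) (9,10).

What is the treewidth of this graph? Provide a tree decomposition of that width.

Each bag holds 3 vertices, so the decomposition has width 2, which upper-bounds the treewidth. On the other hand G contains the 3-clique {1, 8, 9}. A clique must lie in a single bag of any decomposition, so no decomposition can have width below 2. Therefore the treewidth is 2.

Treewidth 2.
One such decomposition:
Bags: B1 = {7, 9, 10}  B2 = {2, 7, 9}  B3 = {6, 7, 9}  B4 = {1, 6, 9}  B5 = {3, 7, 9}  B6 = {1, 4, 6}  B7 = {1, 8, 9}  B8 = {5, 7, 9}
Tree: B1–B2, B1–B3, B3–B4, B1–B5, B4–B6, B4–B7, B2–B8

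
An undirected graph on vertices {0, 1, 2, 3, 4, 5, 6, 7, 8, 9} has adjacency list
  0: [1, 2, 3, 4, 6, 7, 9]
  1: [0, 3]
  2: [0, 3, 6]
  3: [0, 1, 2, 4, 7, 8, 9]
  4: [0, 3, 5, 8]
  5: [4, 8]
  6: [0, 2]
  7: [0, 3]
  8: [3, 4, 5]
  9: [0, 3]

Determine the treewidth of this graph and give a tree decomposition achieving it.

Treewidth 2.
One such decomposition:
Bags: B1 = {0, 3, 9}  B2 = {0, 2, 3}  B3 = {0, 2, 6}  B4 = {0, 3, 4}  B5 = {0, 1, 3}  B6 = {0, 3, 7}  B7 = {3, 4, 8}  B8 = {4, 5, 8}
Tree: B1–B2, B2–B3, B1–B4, B2–B5, B5–B6, B4–B7, B7–B8

The largest bag has 3 vertices, giving width 2; this decomposition certifies tw(G) ≤ 2. On the other hand G contains the 3-clique {0, 1, 3}. A clique must lie in a single bag of any decomposition, so no decomposition can have width below 2. Hence tw(G) = 2 exactly.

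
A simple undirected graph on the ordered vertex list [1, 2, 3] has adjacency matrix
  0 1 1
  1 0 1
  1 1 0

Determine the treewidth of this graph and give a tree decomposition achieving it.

A single bag containing all 3 vertices is trivially a valid decomposition of width 2. On the other hand G contains the 3-clique {1, 2, 3}. A clique must lie in a single bag of any decomposition, so no decomposition can have width below 2. Therefore the treewidth is 2.

Treewidth 2.
One such decomposition:
Bags: B1 = {1, 2, 3}
Tree: (single bag)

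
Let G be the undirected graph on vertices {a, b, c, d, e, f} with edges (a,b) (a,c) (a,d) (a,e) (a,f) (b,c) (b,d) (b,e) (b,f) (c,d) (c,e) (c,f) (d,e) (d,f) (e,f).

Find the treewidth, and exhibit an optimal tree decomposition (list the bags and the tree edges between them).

With just one bag of size 6, the width is 6 − 1 = 5, so tw(G) ≤ 5. Conversely, {a, b, c, d, e, f} is a clique of size 6, and the vertices of any clique must share a bag in every tree decomposition; so some bag has ≥ 6 vertices and tw(G) ≥ 5. Hence tw(G) = 5 exactly.

Treewidth 5.
One such decomposition:
Bags: B1 = {a, b, c, d, e, f}
Tree: (single bag)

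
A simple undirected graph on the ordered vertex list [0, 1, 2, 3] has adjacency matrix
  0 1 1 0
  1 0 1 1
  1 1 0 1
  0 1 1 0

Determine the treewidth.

A width-2 tree decomposition is:
Bags: B1 = {1, 2, 3}  B2 = {0, 1, 2}
Tree: B1–B2
Each bag holds 3 vertices, so the decomposition has width 2, which upper-bounds the treewidth. Conversely, {0, 1, 2} is a clique of size 3, and the vertices of any clique must share a bag in every tree decomposition; so some bag has ≥ 3 vertices and tw(G) ≥ 2. The upper and lower bounds meet at 2, so that is the treewidth.

2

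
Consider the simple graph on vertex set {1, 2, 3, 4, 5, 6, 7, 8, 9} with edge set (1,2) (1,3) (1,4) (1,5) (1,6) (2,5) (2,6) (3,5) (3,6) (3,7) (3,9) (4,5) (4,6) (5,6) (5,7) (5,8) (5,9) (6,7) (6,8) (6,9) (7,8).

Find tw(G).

A width-3 tree decomposition is:
Bags: B1 = {1, 4, 5, 6}  B2 = {1, 3, 5, 6}  B3 = {3, 5, 6, 7}  B4 = {3, 5, 6, 9}  B5 = {1, 2, 5, 6}  B6 = {5, 6, 7, 8}
Tree: B1–B2, B2–B3, B3–B4, B1–B5, B3–B6
The largest bag has 4 vertices, giving width 3; this decomposition certifies tw(G) ≤ 3. Conversely, {5, 6, 7, 8} is a clique of size 4, and the vertices of any clique must share a bag in every tree decomposition; so some bag has ≥ 4 vertices and tw(G) ≥ 3. The upper and lower bounds meet at 3, so that is the treewidth.

3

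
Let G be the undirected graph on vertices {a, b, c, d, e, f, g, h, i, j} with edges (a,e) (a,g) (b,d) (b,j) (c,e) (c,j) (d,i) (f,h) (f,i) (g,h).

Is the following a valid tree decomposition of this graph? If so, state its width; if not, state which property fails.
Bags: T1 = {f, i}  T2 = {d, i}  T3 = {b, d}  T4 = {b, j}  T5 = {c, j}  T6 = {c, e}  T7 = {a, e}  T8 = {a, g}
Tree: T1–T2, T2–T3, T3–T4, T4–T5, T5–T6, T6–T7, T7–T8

No — vertex h appears in no bag.

A tree decomposition must satisfy three properties: every vertex lies in some bag; for every edge, both endpoints lie together in some bag; and for every vertex, the bags containing it form a connected subtree. Here vertex h appears in no bag, so the decomposition is invalid.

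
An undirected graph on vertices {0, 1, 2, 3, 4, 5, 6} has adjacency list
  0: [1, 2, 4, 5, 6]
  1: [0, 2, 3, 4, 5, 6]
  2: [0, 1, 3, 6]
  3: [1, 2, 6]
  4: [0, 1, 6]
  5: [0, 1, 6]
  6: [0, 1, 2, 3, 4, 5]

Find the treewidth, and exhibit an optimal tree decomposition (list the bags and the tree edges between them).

Each bag holds 4 vertices, so the decomposition has width 3, which upper-bounds the treewidth. Conversely, {0, 1, 2, 6} is a clique of size 4, and the vertices of any clique must share a bag in every tree decomposition; so some bag has ≥ 4 vertices and tw(G) ≥ 3. Combining the bounds, tw(G) = 3.

Treewidth 3.
One optimal decomposition is:
Bags: B1 = {0, 1, 2, 6}  B2 = {0, 1, 5, 6}  B3 = {1, 2, 3, 6}  B4 = {0, 1, 4, 6}
Tree: B1–B2, B1–B3, B2–B4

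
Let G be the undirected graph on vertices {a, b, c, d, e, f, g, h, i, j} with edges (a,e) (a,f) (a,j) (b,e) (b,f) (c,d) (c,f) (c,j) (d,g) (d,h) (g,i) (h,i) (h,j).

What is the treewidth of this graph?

A width-2 tree decomposition is:
Bags: B1 = {d, g, i}  B2 = {d, h, i}  B3 = {c, d, h}  B4 = {c, h, j}  B5 = {c, f, j}  B6 = {a, f, j}  B7 = {a, b, f}  B8 = {a, b, e}
Tree: B1–B2, B2–B3, B3–B4, B4–B5, B5–B6, B6–B7, B7–B8
Every bag has size at most 3, so the width is 3 − 1 = 2 and tw(G) ≤ 2. For the lower bound, G contains the cycle g–i–h–d–g, so G is not a forest; only forests have treewidth ≤ 1, hence tw(G) ≥ 2. The upper and lower bounds meet at 2, so that is the treewidth.

2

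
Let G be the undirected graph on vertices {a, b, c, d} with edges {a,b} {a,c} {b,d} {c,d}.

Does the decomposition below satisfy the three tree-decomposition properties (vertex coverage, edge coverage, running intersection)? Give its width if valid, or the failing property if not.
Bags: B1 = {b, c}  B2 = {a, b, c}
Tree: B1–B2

No — vertex d appears in no bag.

A tree decomposition must satisfy three properties: every vertex lies in some bag; for every edge, both endpoints lie together in some bag; and for every vertex, the bags containing it form a connected subtree. Here vertex d appears in no bag, so the decomposition is invalid.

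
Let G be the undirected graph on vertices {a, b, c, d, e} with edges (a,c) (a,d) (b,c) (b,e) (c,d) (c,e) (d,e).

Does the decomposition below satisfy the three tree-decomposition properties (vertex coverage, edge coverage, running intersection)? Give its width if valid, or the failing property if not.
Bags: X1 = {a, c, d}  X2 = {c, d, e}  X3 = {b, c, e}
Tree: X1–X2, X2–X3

Every vertex of G appears in some bag (union = {a, b, c, d, e}); every edge is covered by a bag; and for each vertex v the set of bags containing v is connected in the bag tree. The decomposition is therefore valid. The largest bag has 3 vertices, so the width is 2.

Yes; width 2.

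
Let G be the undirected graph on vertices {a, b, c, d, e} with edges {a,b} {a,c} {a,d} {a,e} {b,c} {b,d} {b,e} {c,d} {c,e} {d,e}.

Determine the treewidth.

A width-4 tree decomposition is:
Bags: B1 = {a, b, c, d, e}
Tree: (single bag)
With just one bag of size 5, the width is 5 − 1 = 4, so tw(G) ≤ 4. On the other hand G contains the 5-clique {a, b, c, d, e}. A clique must lie in a single bag of any decomposition, so no decomposition can have width below 4. The upper and lower bounds meet at 4, so that is the treewidth.

4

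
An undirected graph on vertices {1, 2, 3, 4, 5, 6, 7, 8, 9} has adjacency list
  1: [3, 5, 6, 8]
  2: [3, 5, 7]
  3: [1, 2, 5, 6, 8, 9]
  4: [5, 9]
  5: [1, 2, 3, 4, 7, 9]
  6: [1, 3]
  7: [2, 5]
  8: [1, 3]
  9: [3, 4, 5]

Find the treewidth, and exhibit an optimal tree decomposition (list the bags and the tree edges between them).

Every bag has size at most 3, so the width is 3 − 1 = 2 and tw(G) ≤ 2. Conversely, {1, 3, 8} is a clique of size 3, and the vertices of any clique must share a bag in every tree decomposition; so some bag has ≥ 3 vertices and tw(G) ≥ 2. Hence tw(G) = 2 exactly.

Treewidth 2.
One such decomposition:
Bags: B1 = {2, 3, 5}  B2 = {2, 5, 7}  B3 = {1, 3, 5}  B4 = {3, 5, 9}  B5 = {1, 3, 6}  B6 = {1, 3, 8}  B7 = {4, 5, 9}
Tree: B1–B2, B1–B3, B3–B4, B3–B5, B3–B6, B4–B7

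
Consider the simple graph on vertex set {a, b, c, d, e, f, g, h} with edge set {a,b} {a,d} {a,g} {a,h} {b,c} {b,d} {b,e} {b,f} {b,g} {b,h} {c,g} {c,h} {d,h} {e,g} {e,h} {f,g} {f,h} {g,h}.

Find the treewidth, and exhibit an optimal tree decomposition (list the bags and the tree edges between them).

Treewidth 3.
One such decomposition:
Bags: B1 = {b, c, g, h}  B2 = {a, b, g, h}  B3 = {b, e, g, h}  B4 = {b, f, g, h}  B5 = {a, b, d, h}
Tree: B1–B2, B1–B3, B3–B4, B2–B5

Every bag has size at most 4, so the width is 4 − 1 = 3 and tw(G) ≤ 3. For the lower bound, the 4 vertices {a, b, d, h} are pairwise adjacent, and any tree decomposition puts a clique entirely inside one bag — forcing width ≥ 3. Combining the bounds, tw(G) = 3.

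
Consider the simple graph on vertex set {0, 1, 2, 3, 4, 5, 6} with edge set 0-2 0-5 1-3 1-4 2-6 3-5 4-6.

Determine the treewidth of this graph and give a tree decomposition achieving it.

The largest bag has 3 vertices, giving width 2; this decomposition certifies tw(G) ≤ 2. Since 0–5–3–1–4–6–2–0 is a cycle in G, G is not acyclic. Forests are exactly the graphs of treewidth ≤ 1, so tw(G) ≥ 2. Hence tw(G) = 2 exactly.

Treewidth 2.
One optimal decomposition is:
Bags: B1 = {0, 3, 5}  B2 = {0, 1, 3}  B3 = {0, 1, 4}  B4 = {0, 4, 6}  B5 = {0, 2, 6}
Tree: B1–B2, B2–B3, B3–B4, B4–B5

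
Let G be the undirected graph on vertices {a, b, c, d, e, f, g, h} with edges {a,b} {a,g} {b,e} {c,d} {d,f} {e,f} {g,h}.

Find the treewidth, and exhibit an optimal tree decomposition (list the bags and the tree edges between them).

Treewidth 1.
Bags: B1 = {g, h}  B2 = {a, g}  B3 = {a, b}  B4 = {b, e}  B5 = {e, f}  B6 = {d, f}  B7 = {c, d}
Tree: B1–B2, B2–B3, B3–B4, B4–B5, B5–B6, B6–B7

Every bag has size at most 2, so the width is 2 − 1 = 1 and tw(G) ≤ 1. Since G has at least one edge (e.g. h–g), it is not an edgeless graph, so tw(G) ≥ 1. Hence tw(G) = 1 exactly.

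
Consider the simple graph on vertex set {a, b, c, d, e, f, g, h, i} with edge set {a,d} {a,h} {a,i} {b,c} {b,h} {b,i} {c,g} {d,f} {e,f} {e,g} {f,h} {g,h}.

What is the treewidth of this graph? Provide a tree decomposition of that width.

Treewidth 3.
Bags: B1 = {d, e, f, g}  B2 = {d, f, g, h}  B3 = {a, d, g, h}  B4 = {a, c, g, h}  B5 = {a, b, c, h}  B6 = {a, b, c, i}
Tree: B1–B2, B2–B3, B3–B4, B4–B5, B5–B6

The largest bag has 4 vertices, giving width 3; this decomposition certifies tw(G) ≤ 3. For the lower bound: the 4 vertex sets {d,e,f}, {g}, {h}, {a,b,c,i} are disjoint, each induces a connected subgraph, and every pair is joined by at least one edge of G. Contracting each set to a single vertex therefore yields K_{4} as a minor, and since treewidth is minor-monotone, tw(G) ≥ tw(K_{4}) = 3. Hence tw(G) = 3 exactly.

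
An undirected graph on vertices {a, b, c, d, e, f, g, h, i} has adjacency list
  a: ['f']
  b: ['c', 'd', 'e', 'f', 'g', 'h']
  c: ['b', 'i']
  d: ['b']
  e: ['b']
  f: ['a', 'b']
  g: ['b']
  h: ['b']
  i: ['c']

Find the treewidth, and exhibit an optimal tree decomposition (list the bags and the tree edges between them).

Treewidth 1.
One such decomposition:
Bags: B1 = {b, d}  B2 = {b, c}  B3 = {b, h}  B4 = {b, f}  B5 = {b, e}  B6 = {b, g}  B7 = {c, i}  B8 = {a, f}
Tree: B1–B2, B2–B3, B3–B4, B2–B5, B4–B6, B2–B7, B4–B8

Every bag has size at most 2, so the width is 2 − 1 = 1 and tw(G) ≤ 1. G has an edge, so its treewidth is at least 1. The upper and lower bounds meet at 1, so that is the treewidth.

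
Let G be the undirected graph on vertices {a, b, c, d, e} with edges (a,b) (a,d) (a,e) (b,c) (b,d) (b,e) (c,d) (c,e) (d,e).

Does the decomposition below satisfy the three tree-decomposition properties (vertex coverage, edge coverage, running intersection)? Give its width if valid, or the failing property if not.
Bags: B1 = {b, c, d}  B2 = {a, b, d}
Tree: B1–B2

A tree decomposition must satisfy three properties: every vertex lies in some bag; for every edge, both endpoints lie together in some bag; and for every vertex, the bags containing it form a connected subtree. Here vertex e appears in no bag, so the decomposition is invalid.

No — vertex e appears in no bag.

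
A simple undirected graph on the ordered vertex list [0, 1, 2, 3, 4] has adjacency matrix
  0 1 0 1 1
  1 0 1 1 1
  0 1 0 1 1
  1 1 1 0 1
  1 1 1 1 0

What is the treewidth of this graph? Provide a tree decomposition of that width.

Treewidth 3.
One such decomposition:
Bags: B1 = {0, 1, 3, 4}  B2 = {1, 2, 3, 4}
Tree: B1–B2

Each bag holds 4 vertices, so the decomposition has width 3, which upper-bounds the treewidth. Conversely, {0, 1, 3, 4} is a clique of size 4, and the vertices of any clique must share a bag in every tree decomposition; so some bag has ≥ 4 vertices and tw(G) ≥ 3. Hence tw(G) = 3 exactly.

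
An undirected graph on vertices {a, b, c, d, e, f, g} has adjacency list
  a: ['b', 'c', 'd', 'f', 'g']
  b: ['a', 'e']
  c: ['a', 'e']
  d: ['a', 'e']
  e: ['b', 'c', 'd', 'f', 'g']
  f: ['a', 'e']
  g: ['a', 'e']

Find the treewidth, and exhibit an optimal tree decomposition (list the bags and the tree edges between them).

Each bag holds 3 vertices, so the decomposition has width 2, which upper-bounds the treewidth. Since a–b–e–g–a is a cycle in G, G is not acyclic. Forests are exactly the graphs of treewidth ≤ 1, so tw(G) ≥ 2. Therefore the treewidth is 2.

Treewidth 2.
One such decomposition:
Bags: B1 = {a, b, e}  B2 = {a, e, g}  B3 = {a, c, e}  B4 = {a, e, f}  B5 = {a, d, e}
Tree: B1–B2, B2–B3, B3–B4, B4–B5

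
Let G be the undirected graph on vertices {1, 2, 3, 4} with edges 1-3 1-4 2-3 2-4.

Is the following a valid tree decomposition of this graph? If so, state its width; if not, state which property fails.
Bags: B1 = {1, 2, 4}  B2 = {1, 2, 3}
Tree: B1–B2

Every vertex of G appears in some bag (union = {1, 2, 3, 4}); every edge is covered by a bag; and for each vertex v the set of bags containing v is connected in the bag tree. The decomposition is therefore valid. The largest bag has 3 vertices, so the width is 2.

Yes; width 2.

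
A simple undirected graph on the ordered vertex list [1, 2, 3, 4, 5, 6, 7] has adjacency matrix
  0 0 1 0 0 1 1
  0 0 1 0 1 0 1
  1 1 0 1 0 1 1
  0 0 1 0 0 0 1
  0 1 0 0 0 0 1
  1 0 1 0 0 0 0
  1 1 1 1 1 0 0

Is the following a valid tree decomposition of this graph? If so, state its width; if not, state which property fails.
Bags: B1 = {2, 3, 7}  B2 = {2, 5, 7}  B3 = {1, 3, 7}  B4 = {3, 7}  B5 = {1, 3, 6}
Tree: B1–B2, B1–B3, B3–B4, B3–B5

A tree decomposition must satisfy three properties: every vertex lies in some bag; for every edge, both endpoints lie together in some bag; and for every vertex, the bags containing it form a connected subtree. Here vertex 4 appears in no bag, so the decomposition is invalid.

No — vertex 4 appears in no bag.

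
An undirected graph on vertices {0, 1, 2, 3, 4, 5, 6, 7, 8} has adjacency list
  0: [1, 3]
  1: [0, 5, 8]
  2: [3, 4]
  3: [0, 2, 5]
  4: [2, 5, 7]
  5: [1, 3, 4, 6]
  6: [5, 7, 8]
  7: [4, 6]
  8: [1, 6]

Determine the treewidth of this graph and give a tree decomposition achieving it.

The largest bag has 4 vertices, giving width 3; this decomposition certifies tw(G) ≤ 3. For the lower bound: the 4 vertex sets {0,1,8}, {6}, {5}, {2,3,4,7} are disjoint, each induces a connected subgraph, and every pair is joined by at least one edge of G. Contracting each set to a single vertex therefore yields K_{4} as a minor, and since treewidth is minor-monotone, tw(G) ≥ tw(K_{4}) = 3. The upper and lower bounds meet at 3, so that is the treewidth.

Treewidth 3.
One optimal decomposition is:
Bags: B1 = {0, 1, 6, 8}  B2 = {0, 1, 5, 6}  B3 = {0, 3, 5, 6}  B4 = {3, 5, 6, 7}  B5 = {3, 4, 5, 7}  B6 = {2, 3, 4, 7}
Tree: B1–B2, B2–B3, B3–B4, B4–B5, B5–B6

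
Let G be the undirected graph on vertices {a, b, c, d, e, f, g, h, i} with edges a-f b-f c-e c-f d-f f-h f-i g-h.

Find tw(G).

1

A width-1 tree decomposition is:
Bags: B1 = {c, e}  B2 = {c, f}  B3 = {f, i}  B4 = {a, f}  B5 = {f, h}  B6 = {b, f}  B7 = {g, h}  B8 = {d, f}
Tree: B1–B2, B2–B3, B3–B4, B3–B5, B5–B6, B5–B7, B4–B8
Each bag holds 2 vertices, so the decomposition has width 1, which upper-bounds the treewidth. Any graph with an edge has treewidth ≥ 1, and G has the edge c–e. The upper and lower bounds meet at 1, so that is the treewidth.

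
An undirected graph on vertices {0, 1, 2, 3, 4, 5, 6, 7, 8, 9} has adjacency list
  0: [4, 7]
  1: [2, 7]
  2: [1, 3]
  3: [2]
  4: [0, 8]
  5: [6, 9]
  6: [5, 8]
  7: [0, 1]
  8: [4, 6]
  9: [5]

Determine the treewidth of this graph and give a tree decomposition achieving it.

Treewidth 1.
One optimal decomposition is:
Bags: B1 = {2, 3}  B2 = {1, 2}  B3 = {1, 7}  B4 = {0, 7}  B5 = {0, 4}  B6 = {4, 8}  B7 = {6, 8}  B8 = {5, 6}  B9 = {5, 9}
Tree: B1–B2, B2–B3, B3–B4, B4–B5, B5–B6, B6–B7, B7–B8, B8–B9

Every bag has size at most 2, so the width is 2 − 1 = 1 and tw(G) ≤ 1. Since G has at least one edge (e.g. 3–2), it is not an edgeless graph, so tw(G) ≥ 1. Combining the bounds, tw(G) = 1.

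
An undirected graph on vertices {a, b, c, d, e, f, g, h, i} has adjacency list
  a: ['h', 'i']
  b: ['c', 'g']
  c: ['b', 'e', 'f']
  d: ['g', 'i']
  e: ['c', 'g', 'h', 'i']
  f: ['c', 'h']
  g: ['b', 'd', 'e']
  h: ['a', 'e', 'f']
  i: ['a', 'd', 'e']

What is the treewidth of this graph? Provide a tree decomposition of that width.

Each bag holds 4 vertices, so the decomposition has width 3, which upper-bounds the treewidth. For the lower bound: the 4 vertex sets {b,d,g}, {i}, {e}, {a,c,f,h} are disjoint, each induces a connected subgraph, and every pair is joined by at least one edge of G. Contracting each set to a single vertex therefore yields K_{4} as a minor, and since treewidth is minor-monotone, tw(G) ≥ tw(K_{4}) = 3. Therefore the treewidth is 3.

Treewidth 3.
One optimal decomposition is:
Bags: B1 = {b, d, g, i}  B2 = {b, e, g, i}  B3 = {b, c, e, i}  B4 = {a, c, e, i}  B5 = {a, c, e, h}  B6 = {a, c, f, h}
Tree: B1–B2, B2–B3, B3–B4, B4–B5, B5–B6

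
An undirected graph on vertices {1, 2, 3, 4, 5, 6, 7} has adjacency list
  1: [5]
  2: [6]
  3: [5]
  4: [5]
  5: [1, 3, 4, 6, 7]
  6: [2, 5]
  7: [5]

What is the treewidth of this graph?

1

A width-1 tree decomposition is:
Bags: B1 = {5, 7}  B2 = {4, 5}  B3 = {3, 5}  B4 = {1, 5}  B5 = {5, 6}  B6 = {2, 6}
Tree: B1–B2, B1–B3, B1–B4, B1–B5, B5–B6
Every bag has size at most 2, so the width is 2 − 1 = 1 and tw(G) ≤ 1. G has an edge, so its treewidth is at least 1. Therefore the treewidth is 1.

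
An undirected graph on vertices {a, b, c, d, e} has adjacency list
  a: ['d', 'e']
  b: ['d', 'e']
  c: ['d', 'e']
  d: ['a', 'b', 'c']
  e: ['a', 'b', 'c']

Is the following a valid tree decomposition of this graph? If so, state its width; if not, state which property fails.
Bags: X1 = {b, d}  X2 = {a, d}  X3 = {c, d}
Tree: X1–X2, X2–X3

No — vertex e appears in no bag.

A tree decomposition must satisfy three properties: every vertex lies in some bag; for every edge, both endpoints lie together in some bag; and for every vertex, the bags containing it form a connected subtree. Here vertex e appears in no bag, so the decomposition is invalid.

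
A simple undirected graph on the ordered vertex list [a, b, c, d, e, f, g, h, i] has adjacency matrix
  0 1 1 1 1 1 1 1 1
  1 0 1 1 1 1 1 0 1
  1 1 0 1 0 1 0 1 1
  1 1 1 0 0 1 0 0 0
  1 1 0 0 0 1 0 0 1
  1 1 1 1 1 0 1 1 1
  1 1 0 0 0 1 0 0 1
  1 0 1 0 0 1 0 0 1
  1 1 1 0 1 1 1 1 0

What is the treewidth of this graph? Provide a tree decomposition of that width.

Each bag holds 5 vertices, so the decomposition has width 4, which upper-bounds the treewidth. For the lower bound, the 5 vertices {a, c, f, h, i} are pairwise adjacent, and any tree decomposition puts a clique entirely inside one bag — forcing width ≥ 4. Therefore the treewidth is 4.

Treewidth 4.
One optimal decomposition is:
Bags: B1 = {a, b, c, f, i}  B2 = {a, b, f, g, i}  B3 = {a, b, e, f, i}  B4 = {a, b, c, d, f}  B5 = {a, c, f, h, i}
Tree: B1–B2, B1–B3, B1–B4, B1–B5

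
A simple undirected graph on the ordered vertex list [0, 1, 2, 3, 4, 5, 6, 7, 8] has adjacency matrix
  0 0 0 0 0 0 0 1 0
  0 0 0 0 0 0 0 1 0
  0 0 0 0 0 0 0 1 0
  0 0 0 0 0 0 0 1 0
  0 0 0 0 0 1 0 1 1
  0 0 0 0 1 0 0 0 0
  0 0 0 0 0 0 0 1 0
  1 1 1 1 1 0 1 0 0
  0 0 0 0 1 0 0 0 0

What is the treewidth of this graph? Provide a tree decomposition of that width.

Every bag has size at most 2, so the width is 2 − 1 = 1 and tw(G) ≤ 1. Since G has at least one edge (e.g. 6–7), it is not an edgeless graph, so tw(G) ≥ 1. Combining the bounds, tw(G) = 1.

Treewidth 1.
One such decomposition:
Bags: B1 = {6, 7}  B2 = {0, 7}  B3 = {1, 7}  B4 = {3, 7}  B5 = {4, 7}  B6 = {4, 8}  B7 = {2, 7}  B8 = {4, 5}
Tree: B1–B2, B2–B3, B3–B4, B4–B5, B5–B6, B2–B7, B5–B8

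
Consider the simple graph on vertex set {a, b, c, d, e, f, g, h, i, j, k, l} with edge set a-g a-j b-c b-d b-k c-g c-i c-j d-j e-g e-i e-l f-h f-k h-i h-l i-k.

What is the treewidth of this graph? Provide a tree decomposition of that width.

The largest bag has 4 vertices, giving width 3; this decomposition certifies tw(G) ≤ 3. For the lower bound: the 4 vertex sets {f,h,l}, {e}, {i}, {b,c,g,k} are disjoint, each induces a connected subgraph, and every pair is joined by at least one edge of G. Contracting each set to a single vertex therefore yields K_{4} as a minor, and since treewidth is minor-monotone, tw(G) ≥ tw(K_{4}) = 3. Therefore the treewidth is 3.

Treewidth 3.
Bags: B1 = {e, f, h, l}  B2 = {e, f, h, i}  B3 = {e, f, i, k}  B4 = {e, g, i, k}  B5 = {c, g, i, k}  B6 = {b, c, g, k}  B7 = {a, b, c, g}  B8 = {a, b, c, j}  B9 = {a, b, d, j}
Tree: B1–B2, B2–B3, B3–B4, B4–B5, B5–B6, B6–B7, B7–B8, B8–B9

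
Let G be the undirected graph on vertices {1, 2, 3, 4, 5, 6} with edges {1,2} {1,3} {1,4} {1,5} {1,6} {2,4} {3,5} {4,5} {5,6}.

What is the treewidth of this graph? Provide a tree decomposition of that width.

Treewidth 2.
Bags: B1 = {1, 2, 4}  B2 = {1, 4, 5}  B3 = {1, 5, 6}  B4 = {1, 3, 5}
Tree: B1–B2, B2–B3, B2–B4

Every bag has size at most 3, so the width is 3 − 1 = 2 and tw(G) ≤ 2. Conversely, {1, 2, 4} is a clique of size 3, and the vertices of any clique must share a bag in every tree decomposition; so some bag has ≥ 3 vertices and tw(G) ≥ 2. Therefore the treewidth is 2.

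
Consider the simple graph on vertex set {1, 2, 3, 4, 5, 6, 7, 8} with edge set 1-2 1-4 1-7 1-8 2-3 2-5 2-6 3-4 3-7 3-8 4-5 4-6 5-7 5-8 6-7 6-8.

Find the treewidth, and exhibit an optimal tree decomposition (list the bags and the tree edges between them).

Every bag has size at most 5, so the width is 5 − 1 = 4 and tw(G) ≤ 4. For the lower bound: the 5 vertex sets {3,7}, {6,8}, {1,2}, {4}, {5} are disjoint, each induces a connected subgraph, and every pair is joined by at least one edge of G. Contracting each set to a single vertex therefore yields K_{5} as a minor, and since treewidth is minor-monotone, tw(G) ≥ tw(K_{5}) = 4. The upper and lower bounds meet at 4, so that is the treewidth.

Treewidth 4.
One optimal decomposition is:
Bags: B1 = {2, 3, 4, 7, 8}  B2 = {2, 4, 6, 7, 8}  B3 = {1, 2, 4, 7, 8}  B4 = {2, 4, 5, 7, 8}
Tree: B1–B2, B2–B3, B3–B4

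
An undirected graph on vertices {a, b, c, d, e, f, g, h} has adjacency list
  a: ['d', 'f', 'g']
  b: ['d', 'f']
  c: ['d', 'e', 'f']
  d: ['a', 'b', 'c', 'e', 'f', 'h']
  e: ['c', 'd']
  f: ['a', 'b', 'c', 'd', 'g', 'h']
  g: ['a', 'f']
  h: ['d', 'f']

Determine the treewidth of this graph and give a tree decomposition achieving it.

Treewidth 2.
One such decomposition:
Bags: B1 = {c, d, f}  B2 = {d, f, h}  B3 = {a, d, f}  B4 = {a, f, g}  B5 = {b, d, f}  B6 = {c, d, e}
Tree: B1–B2, B1–B3, B3–B4, B1–B5, B1–B6

The largest bag has 3 vertices, giving width 2; this decomposition certifies tw(G) ≤ 2. For the lower bound, the 3 vertices {c, d, e} are pairwise adjacent, and any tree decomposition puts a clique entirely inside one bag — forcing width ≥ 2. Hence tw(G) = 2 exactly.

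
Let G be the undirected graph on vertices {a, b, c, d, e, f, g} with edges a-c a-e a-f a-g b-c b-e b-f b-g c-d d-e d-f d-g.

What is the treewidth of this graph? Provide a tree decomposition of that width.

Treewidth 3.
One such decomposition:
Bags: B1 = {a, b, d, e}  B2 = {a, b, c, d}  B3 = {a, b, d, f}  B4 = {a, b, d, g}
Tree: B1–B2, B2–B3, B3–B4

Every bag has size at most 4, so the width is 4 − 1 = 3 and tw(G) ≤ 3. For the lower bound: the 4 vertex sets {b,e}, {c,d}, {a}, {f} are disjoint, each induces a connected subgraph, and every pair is joined by at least one edge of G. Contracting each set to a single vertex therefore yields K_{4} as a minor, and since treewidth is minor-monotone, tw(G) ≥ tw(K_{4}) = 3. Combining the bounds, tw(G) = 3.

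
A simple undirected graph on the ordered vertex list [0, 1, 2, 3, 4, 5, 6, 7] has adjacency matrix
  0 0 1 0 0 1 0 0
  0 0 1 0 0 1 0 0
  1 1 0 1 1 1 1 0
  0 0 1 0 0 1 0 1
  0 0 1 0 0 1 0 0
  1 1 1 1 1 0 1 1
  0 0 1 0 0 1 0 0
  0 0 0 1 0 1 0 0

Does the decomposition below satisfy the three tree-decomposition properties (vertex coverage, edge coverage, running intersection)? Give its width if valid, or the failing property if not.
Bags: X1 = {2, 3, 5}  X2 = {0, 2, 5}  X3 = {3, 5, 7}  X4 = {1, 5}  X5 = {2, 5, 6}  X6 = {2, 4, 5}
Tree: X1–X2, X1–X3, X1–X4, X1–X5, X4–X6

A tree decomposition must satisfy three properties: every vertex lies in some bag; for every edge, both endpoints lie together in some bag; and for every vertex, the bags containing it form a connected subtree. Here edge (2,1) lies in no bag, so the decomposition is invalid.

No — edge (2,1) lies in no bag.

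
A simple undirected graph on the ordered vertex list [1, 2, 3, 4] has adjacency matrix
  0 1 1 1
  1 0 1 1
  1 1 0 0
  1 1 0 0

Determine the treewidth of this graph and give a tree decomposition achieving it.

Treewidth 2.
One optimal decomposition is:
Bags: B1 = {1, 2, 3}  B2 = {1, 2, 4}
Tree: B1–B2

The largest bag has 3 vertices, giving width 2; this decomposition certifies tw(G) ≤ 2. For the lower bound, the 3 vertices {1, 2, 3} are pairwise adjacent, and any tree decomposition puts a clique entirely inside one bag — forcing width ≥ 2. Therefore the treewidth is 2.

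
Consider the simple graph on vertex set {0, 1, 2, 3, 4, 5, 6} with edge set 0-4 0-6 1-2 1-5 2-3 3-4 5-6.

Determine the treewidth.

2

A width-2 tree decomposition is:
Bags: B1 = {1, 2, 3}  B2 = {1, 3, 5}  B3 = {3, 5, 6}  B4 = {0, 3, 6}  B5 = {0, 3, 4}
Tree: B1–B2, B2–B3, B3–B4, B4–B5
The largest bag has 3 vertices, giving width 2; this decomposition certifies tw(G) ≤ 2. For the lower bound, G contains the cycle 3–2–1–5–6–0–4–3, so G is not a forest; only forests have treewidth ≤ 1, hence tw(G) ≥ 2. Therefore the treewidth is 2.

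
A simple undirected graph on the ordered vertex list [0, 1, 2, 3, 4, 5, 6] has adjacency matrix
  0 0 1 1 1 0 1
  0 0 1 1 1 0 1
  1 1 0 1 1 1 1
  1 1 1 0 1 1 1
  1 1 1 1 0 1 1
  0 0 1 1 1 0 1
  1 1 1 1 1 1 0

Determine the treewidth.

A width-4 tree decomposition is:
Bags: B1 = {1, 2, 3, 4, 6}  B2 = {0, 2, 3, 4, 6}  B3 = {2, 3, 4, 5, 6}
Tree: B1–B2, B1–B3
Each bag holds 5 vertices, so the decomposition has width 4, which upper-bounds the treewidth. Conversely, {0, 2, 3, 4, 6} is a clique of size 5, and the vertices of any clique must share a bag in every tree decomposition; so some bag has ≥ 5 vertices and tw(G) ≥ 4. The upper and lower bounds meet at 4, so that is the treewidth.

4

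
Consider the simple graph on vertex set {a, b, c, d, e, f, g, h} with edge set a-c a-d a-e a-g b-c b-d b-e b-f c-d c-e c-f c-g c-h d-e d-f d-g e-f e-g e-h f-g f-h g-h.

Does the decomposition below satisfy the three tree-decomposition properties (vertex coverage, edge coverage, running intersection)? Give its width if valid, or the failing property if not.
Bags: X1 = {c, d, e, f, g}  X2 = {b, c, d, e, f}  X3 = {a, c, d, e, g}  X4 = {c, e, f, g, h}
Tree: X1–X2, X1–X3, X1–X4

Every vertex of G appears in some bag (union = {a, b, c, d, e, f, g, h}); every edge is covered by a bag; and for each vertex v the set of bags containing v is connected in the bag tree. The decomposition is therefore valid. The largest bag has 5 vertices, so the width is 4.

Yes; width 4.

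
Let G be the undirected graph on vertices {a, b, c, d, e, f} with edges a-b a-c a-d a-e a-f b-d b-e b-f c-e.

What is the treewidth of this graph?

2

A width-2 tree decomposition is:
Bags: B1 = {a, b, f}  B2 = {a, b, d}  B3 = {a, b, e}  B4 = {a, c, e}
Tree: B1–B2, B1–B3, B3–B4
Each bag holds 3 vertices, so the decomposition has width 2, which upper-bounds the treewidth. Conversely, {a, c, e} is a clique of size 3, and the vertices of any clique must share a bag in every tree decomposition; so some bag has ≥ 3 vertices and tw(G) ≥ 2. The upper and lower bounds meet at 2, so that is the treewidth.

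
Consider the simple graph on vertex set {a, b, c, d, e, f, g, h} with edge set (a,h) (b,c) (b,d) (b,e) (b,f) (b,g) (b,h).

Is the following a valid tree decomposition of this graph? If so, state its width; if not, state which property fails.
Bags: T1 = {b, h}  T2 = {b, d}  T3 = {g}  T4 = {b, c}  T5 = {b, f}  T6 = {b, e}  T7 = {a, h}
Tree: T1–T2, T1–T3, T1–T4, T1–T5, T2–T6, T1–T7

A tree decomposition must satisfy three properties: every vertex lies in some bag; for every edge, both endpoints lie together in some bag; and for every vertex, the bags containing it form a connected subtree. Here edge (b,g) lies in no bag, so the decomposition is invalid.

No — edge (b,g) lies in no bag.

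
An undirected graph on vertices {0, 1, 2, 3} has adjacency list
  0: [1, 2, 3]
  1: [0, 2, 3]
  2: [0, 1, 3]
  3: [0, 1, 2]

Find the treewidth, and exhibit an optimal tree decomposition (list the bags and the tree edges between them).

With just one bag of size 4, the width is 4 − 1 = 3, so tw(G) ≤ 3. For the lower bound, the 4 vertices {0, 1, 2, 3} are pairwise adjacent, and any tree decomposition puts a clique entirely inside one bag — forcing width ≥ 3. The upper and lower bounds meet at 3, so that is the treewidth.

Treewidth 3.
One optimal decomposition is:
Bags: B1 = {0, 1, 2, 3}
Tree: (single bag)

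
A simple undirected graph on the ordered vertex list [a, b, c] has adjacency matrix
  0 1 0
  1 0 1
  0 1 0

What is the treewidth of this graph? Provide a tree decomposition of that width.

Treewidth 1.
One such decomposition:
Bags: B1 = {a, b}  B2 = {b, c}
Tree: B1–B2

Each bag holds 2 vertices, so the decomposition has width 1, which upper-bounds the treewidth. Any graph with an edge has treewidth ≥ 1, and G has the edge a–b. Hence tw(G) = 1 exactly.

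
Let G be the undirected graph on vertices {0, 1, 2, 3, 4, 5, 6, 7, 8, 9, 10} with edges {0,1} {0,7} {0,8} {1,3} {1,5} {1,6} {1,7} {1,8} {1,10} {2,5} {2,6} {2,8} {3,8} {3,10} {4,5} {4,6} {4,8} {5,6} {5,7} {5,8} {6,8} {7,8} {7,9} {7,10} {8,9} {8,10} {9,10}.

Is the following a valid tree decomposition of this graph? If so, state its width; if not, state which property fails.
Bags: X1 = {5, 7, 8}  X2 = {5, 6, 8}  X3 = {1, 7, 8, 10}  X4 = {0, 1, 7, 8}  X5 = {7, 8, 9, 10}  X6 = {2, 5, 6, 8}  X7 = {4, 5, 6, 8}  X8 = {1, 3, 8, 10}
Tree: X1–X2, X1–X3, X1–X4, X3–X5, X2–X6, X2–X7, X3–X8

No — edge (1,5) lies in no bag.

A tree decomposition must satisfy three properties: every vertex lies in some bag; for every edge, both endpoints lie together in some bag; and for every vertex, the bags containing it form a connected subtree. Here edge (1,5) lies in no bag, so the decomposition is invalid.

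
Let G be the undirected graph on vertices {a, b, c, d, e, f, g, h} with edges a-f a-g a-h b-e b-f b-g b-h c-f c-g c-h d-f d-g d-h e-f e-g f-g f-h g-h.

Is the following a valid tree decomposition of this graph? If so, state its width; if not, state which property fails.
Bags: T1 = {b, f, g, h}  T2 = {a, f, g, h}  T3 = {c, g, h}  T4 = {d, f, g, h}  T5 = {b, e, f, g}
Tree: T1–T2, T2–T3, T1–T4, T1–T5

A tree decomposition must satisfy three properties: every vertex lies in some bag; for every edge, both endpoints lie together in some bag; and for every vertex, the bags containing it form a connected subtree. Here edge (f,c) lies in no bag, so the decomposition is invalid.

No — edge (f,c) lies in no bag.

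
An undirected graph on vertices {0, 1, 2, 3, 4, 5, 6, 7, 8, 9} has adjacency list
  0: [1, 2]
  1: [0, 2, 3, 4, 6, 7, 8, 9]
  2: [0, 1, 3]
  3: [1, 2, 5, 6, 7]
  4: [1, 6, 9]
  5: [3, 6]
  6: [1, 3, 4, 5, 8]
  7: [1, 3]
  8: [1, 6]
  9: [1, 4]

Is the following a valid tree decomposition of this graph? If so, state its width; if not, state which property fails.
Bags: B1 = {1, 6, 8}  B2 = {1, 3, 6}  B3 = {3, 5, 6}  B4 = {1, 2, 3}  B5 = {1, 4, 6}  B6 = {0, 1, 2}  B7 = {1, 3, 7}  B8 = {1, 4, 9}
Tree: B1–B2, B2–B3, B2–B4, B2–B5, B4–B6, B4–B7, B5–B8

Yes; width 2.

Every vertex of G appears in some bag (union = {0, 1, 2, 3, 4, 5, 6, 7, 8, 9}); every edge is covered by a bag; and for each vertex v the set of bags containing v is connected in the bag tree. The decomposition is therefore valid. The largest bag has 3 vertices, so the width is 2.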